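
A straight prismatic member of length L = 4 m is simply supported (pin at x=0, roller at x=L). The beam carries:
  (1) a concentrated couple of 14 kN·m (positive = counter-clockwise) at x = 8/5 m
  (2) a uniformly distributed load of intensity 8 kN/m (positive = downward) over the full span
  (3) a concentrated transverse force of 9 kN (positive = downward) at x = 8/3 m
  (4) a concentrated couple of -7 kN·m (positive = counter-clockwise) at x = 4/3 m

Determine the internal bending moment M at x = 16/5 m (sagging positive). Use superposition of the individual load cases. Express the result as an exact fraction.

Load 1 — applied couple M₀=14 kN·m at a=8/5 m (b=L-a=12/5):
  M_1 = M₀x/L - M₀  [x>a] = 14·(16/5)/4 - 14 = -14/5 kN·m
Load 2 — uniform load w=8 kN/m over full span:
  M_2 = wx(L-x)/2 = 8·(16/5)·(4-(16/5))/2 = 256/25 kN·m
Load 3 — point force P=9 kN at a=8/3 m (b=L-a=4/3):
  M_3 = Pa(L-x)/L  [x>a] = 9·(8/3)·(4-(16/5))/4 = 24/5 kN·m
Load 4 — applied couple M₀=-7 kN·m at a=4/3 m (b=L-a=8/3):
  M_4 = M₀x/L - M₀  [x>a] = (-7)·(16/5)/4 - (-7) = 7/5 kN·m
Superposition: M = Σ M_i = 341/25 kN·m ≈ 13.640000 kN·m

M(16/5) = 341/25 kN·m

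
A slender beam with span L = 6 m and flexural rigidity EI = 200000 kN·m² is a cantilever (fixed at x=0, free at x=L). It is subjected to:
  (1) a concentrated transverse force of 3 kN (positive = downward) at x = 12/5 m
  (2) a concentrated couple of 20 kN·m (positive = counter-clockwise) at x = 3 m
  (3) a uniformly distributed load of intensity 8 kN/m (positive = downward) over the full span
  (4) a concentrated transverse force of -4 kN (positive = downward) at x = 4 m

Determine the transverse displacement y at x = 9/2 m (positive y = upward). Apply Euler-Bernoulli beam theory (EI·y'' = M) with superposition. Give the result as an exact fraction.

Load 1 — point force P=3 kN at a=12/5 m (b=L-a=18/5):
  y_1 = -Pa²(3x-a)/(6EI)  [x>a] = -3·(12/5)²·(3·(9/2)-(12/5))/(6·200000) = -999/6250000 m
Load 2 — applied couple M₀=20 kN·m at a=3 m (b=L-a=3):
  y_2 = M₀a(2x-a)/(2EI)  [x>a] = 20·3·(2·(9/2)-3)/(2·200000) = 9/10000 m
Load 3 — uniform load w=8 kN/m over full span:
  y_3 = -wx²(x²-4Lx+6L²)/(24EI) = -8·(9/2)²·((9/2)²-4·6·(9/2)+6·6²)/(24·200000) = -13851/3200000 m
Load 4 — point force P=-4 kN at a=4 m (b=L-a=2):
  y_4 = -Pa²(3x-a)/(6EI)  [x>a] = -(-4)·4²·(3·(9/2)-4)/(6·200000) = 19/37500 m
Superposition: y = Σ y_i = -3697933/1200000000 m ≈ -0.003082 m

y(9/2) = -3697933/1200000000 m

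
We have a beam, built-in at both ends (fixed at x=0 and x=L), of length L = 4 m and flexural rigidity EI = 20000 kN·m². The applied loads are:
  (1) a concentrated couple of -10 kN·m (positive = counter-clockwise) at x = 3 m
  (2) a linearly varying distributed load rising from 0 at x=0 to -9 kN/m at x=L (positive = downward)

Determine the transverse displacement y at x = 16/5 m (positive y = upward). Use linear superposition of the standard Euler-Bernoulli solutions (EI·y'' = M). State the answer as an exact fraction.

Load 1 — applied couple M₀=-10 kN·m at a=3 m (b=L-a=1):
  y_1 = (R_Ax³/6 - M_Ax²/2 - M₀(x-a)²/2)/EI  [x>a] with R_A=-45/16, M_A=-25/8 = ((-45/16)·(16/5)³/6 - (-25/8)·(16/5)²/2 - (-10)·((16/5)-3)²/2)/20000 = 21/500000 m
Load 2 — triangular load w₀=-9 kN/m (0→w₀ over full span):
  y_2 = -w₀x²(L-x)²(x+2L)/(120LEI) = -(-9)·(16/5)²·(4-(16/5))²·((16/5)+2·4)/(120·4·20000) = 672/9765625 m
Superposition: y = Σ y_i = 34629/312500000 m ≈ 0.000111 m

y(16/5) = 34629/312500000 m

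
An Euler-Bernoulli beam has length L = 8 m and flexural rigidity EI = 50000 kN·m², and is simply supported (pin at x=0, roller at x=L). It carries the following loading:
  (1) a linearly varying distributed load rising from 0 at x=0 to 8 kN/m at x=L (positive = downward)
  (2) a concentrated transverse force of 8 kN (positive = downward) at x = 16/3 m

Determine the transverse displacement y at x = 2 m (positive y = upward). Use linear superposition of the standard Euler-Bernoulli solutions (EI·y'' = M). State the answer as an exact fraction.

Load 1 — triangular load w₀=8 kN/m (0→w₀ over full span):
  y_1 = -w₀x(7L⁴-10L²x²+3x⁴)/(360LEI) = -8·2·(7·8⁴-10·8²·2²+3·2⁴)/(360·8·50000) = -109/37500 m
Load 2 — point force P=8 kN at a=16/3 m (b=L-a=8/3):
  y_2 = -Pbx(L²-b²-x²)/(6LEI)  [x≤a] = -8·(8/3)·2·(8²-(8/3)²-2²)/(6·8·50000) = -238/253125 m
Superposition: y = Σ y_i = -779/202500 m ≈ -0.003847 m

y(2) = -779/202500 m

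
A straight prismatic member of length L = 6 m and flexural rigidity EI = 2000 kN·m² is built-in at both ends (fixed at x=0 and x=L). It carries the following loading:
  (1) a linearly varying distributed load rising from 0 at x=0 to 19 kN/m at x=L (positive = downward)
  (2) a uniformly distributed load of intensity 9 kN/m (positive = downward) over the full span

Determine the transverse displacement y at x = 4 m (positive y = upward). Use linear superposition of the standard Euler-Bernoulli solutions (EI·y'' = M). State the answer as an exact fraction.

Load 1 — triangular load w₀=19 kN/m (0→w₀ over full span):
  y_1 = -w₀x²(L-x)²(x+2L)/(120LEI) = -19·4²·(6-4)²·(4+2·6)/(120·6·2000) = -76/5625 m
Load 2 — uniform load w=9 kN/m over full span:
  y_2 = -wx²(L-x)²/(24EI) = -9·4²·(6-4)²/(24·2000) = -3/250 m
Superposition: y = Σ y_i = -287/11250 m ≈ -0.025511 m

y(4) = -287/11250 m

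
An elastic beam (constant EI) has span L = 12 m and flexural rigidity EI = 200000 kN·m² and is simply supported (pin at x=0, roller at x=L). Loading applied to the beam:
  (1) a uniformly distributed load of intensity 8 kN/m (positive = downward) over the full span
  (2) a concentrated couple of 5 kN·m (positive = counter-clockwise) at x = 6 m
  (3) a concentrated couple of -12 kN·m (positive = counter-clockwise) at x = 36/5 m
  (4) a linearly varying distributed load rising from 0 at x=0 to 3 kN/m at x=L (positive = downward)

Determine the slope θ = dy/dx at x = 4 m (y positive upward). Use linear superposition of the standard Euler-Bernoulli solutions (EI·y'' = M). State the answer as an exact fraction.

Load 1 — uniform load w=8 kN/m over full span:
  θ_1 = -w(L³-6Lx²+4x³)/(24EI) = -8·(12³-6·12·4²+4·4³)/(24·200000) = -13/9375 rad
Load 2 — applied couple M₀=5 kN·m at a=6 m (b=L-a=6):
  θ_2 = (M₀x²/(2L)+C₁)/EI  [x≤a] with C₁=M₀(3b²-L²)/(6L)=-5/2 = (5·4²/(2·12)+(-5/2))/200000 = 1/240000 rad
Load 3 — applied couple M₀=-12 kN·m at a=36/5 m (b=L-a=24/5):
  θ_3 = (M₀x²/(2L)+C₁)/EI  [x≤a] with C₁=M₀(3b²-L²)/(6L)=312/25 = ((-12)·4²/(2·12)+(312/25))/200000 = 7/312500 rad
Load 4 — triangular load w₀=3 kN/m (0→w₀ over full span):
  θ_4 = -w₀(7L⁴-30L²x²+15x⁴)/(360LEI) = -3·(7·12⁴-30·12²·4²+15·4⁴)/(360·12·200000) = -13/46875 rad
Superposition: θ = Σ θ_i = -49123/30000000 rad ≈ -0.001637 rad

θ(4) = -49123/30000000 rad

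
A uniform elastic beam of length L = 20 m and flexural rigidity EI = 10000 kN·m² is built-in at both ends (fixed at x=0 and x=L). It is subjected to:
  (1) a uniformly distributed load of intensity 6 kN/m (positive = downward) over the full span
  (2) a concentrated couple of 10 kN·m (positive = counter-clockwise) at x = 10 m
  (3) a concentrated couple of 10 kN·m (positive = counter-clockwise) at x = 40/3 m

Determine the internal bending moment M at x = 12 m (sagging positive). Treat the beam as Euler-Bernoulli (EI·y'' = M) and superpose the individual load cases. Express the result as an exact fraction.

M(12) = 535/6 kN·m

Load 1 — uniform load w=6 kN/m over full span:
  M_1 = wLx/2 - wL²/12 - wx²/2 = 6·20·12/2 - 6·20²/12 - 6·12²/2 = 88 kN·m
Load 2 — applied couple M₀=10 kN·m at a=10 m (b=L-a=10):
  M_2 = R_Ax - M_A - M₀  [x>a] with R_A=3/4, M_A=5/2 = (3/4)·12 - (5/2) - 10 = -7/2 kN·m
Load 3 — applied couple M₀=10 kN·m at a=40/3 m (b=L-a=20/3):
  M_3 = R_Ax - M_A  [x≤a] with R_A=2/3, M_A=10/3 = (2/3)·12 - (10/3) = 14/3 kN·m
Superposition: M = Σ M_i = 535/6 kN·m ≈ 89.166667 kN·m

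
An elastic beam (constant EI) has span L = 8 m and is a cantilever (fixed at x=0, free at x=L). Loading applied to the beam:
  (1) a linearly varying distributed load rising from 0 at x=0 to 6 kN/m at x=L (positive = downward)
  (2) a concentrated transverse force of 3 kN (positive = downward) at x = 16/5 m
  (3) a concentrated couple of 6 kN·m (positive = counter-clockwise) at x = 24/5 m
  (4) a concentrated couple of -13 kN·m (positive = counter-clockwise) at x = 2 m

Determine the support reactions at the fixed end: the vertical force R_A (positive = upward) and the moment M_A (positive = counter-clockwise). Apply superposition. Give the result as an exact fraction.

Load 1 — triangular load w₀=6 kN/m (0→w₀ over full span):
  R_A = w₀L/2 = 6·8/2 = 24 kN
  M_A = w₀L²/3 = 6·8²/3 = 128 kN·m
Load 2 — point force P=3 kN at a=16/5 m (b=L-a=24/5):
  R_A = P = 3 kN
  M_A = Pa = 3·(16/5) = 48/5 kN·m
Load 3 — applied couple M₀=6 kN·m at a=24/5 m (b=L-a=16/5):
  R_A = 0 kN
  M_A = -M₀ = -6 kN·m
Load 4 — applied couple M₀=-13 kN·m at a=2 m (b=L-a=6):
  R_A = 0 kN
  M_A = -M₀ = -(-13) = 13 kN·m
Superposition: R_A = 27 kN, M_A = 723/5 kN·m

R_A = 27 kN, M_A = 723/5 kN·m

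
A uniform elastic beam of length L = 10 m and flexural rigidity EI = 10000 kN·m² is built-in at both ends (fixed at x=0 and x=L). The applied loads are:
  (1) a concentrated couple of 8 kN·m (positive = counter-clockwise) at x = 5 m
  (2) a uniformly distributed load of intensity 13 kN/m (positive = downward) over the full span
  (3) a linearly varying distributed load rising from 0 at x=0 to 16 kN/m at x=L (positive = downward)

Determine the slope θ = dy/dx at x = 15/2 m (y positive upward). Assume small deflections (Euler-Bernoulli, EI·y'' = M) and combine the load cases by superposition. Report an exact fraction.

θ(15/2) = 263/16000 rad

Load 1 — applied couple M₀=8 kN·m at a=5 m (b=L-a=5):
  θ_1 = (R_Ax²/2 - M_Ax - M₀(x-a))/EI  [x>a] with R_A=6/5, M_A=2 = ((6/5)·(15/2)²/2 - 2·(15/2) - 8·((15/2)-5))/10000 = -1/8000 rad
Load 2 — uniform load w=13 kN/m over full span:
  θ_2 = -wx(L-x)(L-2x)/(12EI) = -13·(15/2)·(10-(15/2))·(10-2·(15/2))/(12·10000) = 13/1280 rad
Load 3 — triangular load w₀=16 kN/m (0→w₀ over full span):
  θ_3 = -w₀(2x(L-x)(L-2x)(x+2L)+x²(L-x)²)/(120LEI) = -16·(2·(15/2)·(10-(15/2))·(10-2·(15/2))·((15/2)+2·10)+(15/2)²·(10-(15/2))²)/(120·10·10000) = 41/6400 rad
Superposition: θ = Σ θ_i = 263/16000 rad ≈ 0.016438 rad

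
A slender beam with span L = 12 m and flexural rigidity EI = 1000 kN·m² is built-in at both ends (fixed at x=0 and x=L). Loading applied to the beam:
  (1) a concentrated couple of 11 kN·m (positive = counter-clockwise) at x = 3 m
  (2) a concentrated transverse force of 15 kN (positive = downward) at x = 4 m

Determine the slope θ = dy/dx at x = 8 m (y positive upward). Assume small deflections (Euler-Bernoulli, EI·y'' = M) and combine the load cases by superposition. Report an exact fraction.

Load 1 — applied couple M₀=11 kN·m at a=3 m (b=L-a=9):
  θ_1 = (R_Ax²/2 - M_Ax - M₀(x-a))/EI  [x>a] with R_A=33/32, M_A=-33/16 = ((33/32)·8²/2 - (-33/16)·8 - 11·(8-3))/1000 = -11/2000 rad
Load 2 — point force P=15 kN at a=4 m (b=L-a=8):
  θ_2 = Pa²(L-x)(2bL-(3b+a)(L-x))/(2L³EI)  [x>a] = 15·4²·(12-8)·(2·8·12-(3·8+4)·(12-8))/(2·12³·1000) = 1/45 rad
Superposition: θ = Σ θ_i = 301/18000 rad ≈ 0.016722 rad

θ(8) = 301/18000 rad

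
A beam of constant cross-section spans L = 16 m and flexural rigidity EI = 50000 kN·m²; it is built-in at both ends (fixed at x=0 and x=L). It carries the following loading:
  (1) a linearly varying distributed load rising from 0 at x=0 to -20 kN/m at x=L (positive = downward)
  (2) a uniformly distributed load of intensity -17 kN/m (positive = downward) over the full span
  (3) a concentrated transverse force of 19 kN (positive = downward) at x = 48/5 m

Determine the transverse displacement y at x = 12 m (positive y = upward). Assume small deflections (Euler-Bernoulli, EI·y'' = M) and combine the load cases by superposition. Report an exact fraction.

y(12) = 3858/78125 m

Load 1 — triangular load w₀=-20 kN/m (0→w₀ over full span):
  y_1 = -w₀x²(L-x)²(x+2L)/(120LEI) = -(-20)·12²·(16-12)²·(12+2·16)/(120·16·50000) = 66/3125 m
Load 2 — uniform load w=-17 kN/m over full span:
  y_2 = -wx²(L-x)²/(24EI) = -(-17)·12²·(16-12)²/(24·50000) = 102/3125 m
Load 3 — point force P=19 kN at a=48/5 m (b=L-a=32/5):
  y_3 = -Pa²(L-x)²(3bL-(3b+a)(L-x))/(6L³EI)  [x>a] = -19·(48/5)²·(16-12)²·(3·(32/5)·16-(3·(32/5)+(48/5))·(16-12))/(6·16³·50000) = -342/78125 m
Superposition: y = Σ y_i = 3858/78125 m ≈ 0.049382 m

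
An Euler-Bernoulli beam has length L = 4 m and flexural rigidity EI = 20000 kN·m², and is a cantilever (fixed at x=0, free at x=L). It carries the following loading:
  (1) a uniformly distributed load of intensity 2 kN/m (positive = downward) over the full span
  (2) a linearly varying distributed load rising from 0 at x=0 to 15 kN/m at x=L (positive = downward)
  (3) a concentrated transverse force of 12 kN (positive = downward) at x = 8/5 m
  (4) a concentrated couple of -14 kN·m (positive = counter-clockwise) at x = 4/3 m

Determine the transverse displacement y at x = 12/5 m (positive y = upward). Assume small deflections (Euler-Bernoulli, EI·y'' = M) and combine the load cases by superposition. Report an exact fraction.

Load 1 — uniform load w=2 kN/m over full span:
  y_1 = -wx²(x²-4Lx+6L²)/(24EI) = -2·(12/5)²·((12/5)²-4·4·(12/5)+6·4²)/(24·20000) = -594/390625 m
Load 2 — triangular load w₀=15 kN/m (0→w₀ over full span):
  y_2 = (w₀Lx³/12-w₀L²x²/6-w₀x⁵/(120L))/EI = (15·4·(12/5)³/12-15·4²·(12/5)²/6-15·(12/5)⁵/(120·4))/20000 = -15993/1953125 m
Load 3 — point force P=12 kN at a=8/5 m (b=L-a=12/5):
  y_3 = -Pa²(3x-a)/(6EI)  [x>a] = -12·(8/5)²·(3·(12/5)-(8/5))/(6·20000) = -112/78125 m
Load 4 — applied couple M₀=-14 kN·m at a=4/3 m (b=L-a=8/3):
  y_4 = M₀a(2x-a)/(2EI)  [x>a] = (-14)·(4/3)·(2·(12/5)-(4/3))/(2·20000) = -91/56250 m
Superposition: y = Σ y_i = -448609/35156250 m ≈ -0.012760 m

y(12/5) = -448609/35156250 m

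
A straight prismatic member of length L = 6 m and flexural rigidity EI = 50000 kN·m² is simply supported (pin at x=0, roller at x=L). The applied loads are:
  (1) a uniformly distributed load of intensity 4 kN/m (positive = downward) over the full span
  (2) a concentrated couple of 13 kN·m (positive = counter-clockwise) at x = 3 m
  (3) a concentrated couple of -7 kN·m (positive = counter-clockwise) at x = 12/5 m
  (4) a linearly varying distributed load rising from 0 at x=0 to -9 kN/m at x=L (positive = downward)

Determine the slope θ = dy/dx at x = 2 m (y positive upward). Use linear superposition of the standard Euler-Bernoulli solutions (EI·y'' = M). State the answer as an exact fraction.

Load 1 — uniform load w=4 kN/m over full span:
  θ_1 = -w(L³-6Lx²+4x³)/(24EI) = -4·(6³-6·6·2²+4·2³)/(24·50000) = -13/37500 rad
Load 2 — applied couple M₀=13 kN·m at a=3 m (b=L-a=3):
  θ_2 = (M₀x²/(2L)+C₁)/EI  [x≤a] with C₁=M₀(3b²-L²)/(6L)=-13/4 = (13·2²/(2·6)+(-13/4))/50000 = 13/600000 rad
Load 3 — applied couple M₀=-7 kN·m at a=12/5 m (b=L-a=18/5):
  θ_3 = (M₀x²/(2L)+C₁)/EI  [x≤a] with C₁=M₀(3b²-L²)/(6L)=-14/25 = ((-7)·2²/(2·6)+(-14/25))/50000 = -217/3750000 rad
Load 4 — triangular load w₀=-9 kN/m (0→w₀ over full span):
  θ_4 = -w₀(7L⁴-30L²x²+15x⁴)/(360LEI) = -(-9)·(7·6⁴-30·6²·2²+15·2⁴)/(360·6·50000) = 13/31250 rad
Superposition: θ = Σ θ_i = 497/15000000 rad ≈ 0.000033 rad

θ(2) = 497/15000000 rad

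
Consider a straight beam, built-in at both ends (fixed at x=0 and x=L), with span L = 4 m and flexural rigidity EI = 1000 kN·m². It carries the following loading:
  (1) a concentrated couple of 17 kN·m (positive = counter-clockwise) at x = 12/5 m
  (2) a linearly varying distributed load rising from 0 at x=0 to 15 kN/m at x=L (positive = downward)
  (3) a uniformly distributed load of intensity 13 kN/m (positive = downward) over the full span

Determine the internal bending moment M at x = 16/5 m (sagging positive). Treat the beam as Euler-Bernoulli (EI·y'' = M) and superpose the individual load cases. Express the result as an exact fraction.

M(16/5) = -1211/375 kN·m

Load 1 — applied couple M₀=17 kN·m at a=12/5 m (b=L-a=8/5):
  M_1 = R_Ax - M_A - M₀  [x>a] with R_A=153/25, M_A=136/25 = (153/25)·(16/5) - (136/25) - 17 = -357/125 kN·m
Load 2 — triangular load w₀=15 kN/m (0→w₀ over full span):
  M_2 = 3w₀Lx/20 - w₀L²/30 - w₀x³/(6L) = 3·15·4·(16/5)/20 - 15·4²/30 - 15·(16/5)³/(6·4) = 8/25 kN·m
Load 3 — uniform load w=13 kN/m over full span:
  M_3 = wLx/2 - wL²/12 - wx²/2 = 13·4·(16/5)/2 - 13·4²/12 - 13·(16/5)²/2 = -52/75 kN·m
Superposition: M = Σ M_i = -1211/375 kN·m ≈ -3.229333 kN·m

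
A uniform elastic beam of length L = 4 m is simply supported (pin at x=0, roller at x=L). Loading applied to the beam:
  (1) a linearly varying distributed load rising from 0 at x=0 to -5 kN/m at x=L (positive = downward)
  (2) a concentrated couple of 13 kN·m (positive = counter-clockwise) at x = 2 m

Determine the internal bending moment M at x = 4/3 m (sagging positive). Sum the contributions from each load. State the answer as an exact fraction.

M(4/3) = 31/81 kN·m

Load 1 — triangular load w₀=-5 kN/m (0→w₀ over full span):
  M_1 = w₀Lx/6 - w₀x³/(6L) = (-5)·4·(4/3)/6 - (-5)·(4/3)³/(6·4) = -320/81 kN·m
Load 2 — applied couple M₀=13 kN·m at a=2 m (b=L-a=2):
  M_2 = M₀x/L  [x≤a] = 13·(4/3)/4 = 13/3 kN·m
Superposition: M = Σ M_i = 31/81 kN·m ≈ 0.382716 kN·m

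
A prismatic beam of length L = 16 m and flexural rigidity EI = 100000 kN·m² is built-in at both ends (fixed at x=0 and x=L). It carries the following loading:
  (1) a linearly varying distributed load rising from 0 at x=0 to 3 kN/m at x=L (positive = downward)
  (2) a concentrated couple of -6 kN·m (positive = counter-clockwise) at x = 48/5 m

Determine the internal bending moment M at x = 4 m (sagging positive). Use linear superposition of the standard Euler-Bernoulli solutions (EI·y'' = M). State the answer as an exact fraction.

M(4) = 24/25 kN·m

Load 1 — triangular load w₀=3 kN/m (0→w₀ over full span):
  M_1 = 3w₀Lx/20 - w₀L²/30 - w₀x³/(6L) = 3·3·16·4/20 - 3·16²/30 - 3·4³/(6·16) = 6/5 kN·m
Load 2 — applied couple M₀=-6 kN·m at a=48/5 m (b=L-a=32/5):
  M_2 = R_Ax - M_A  [x≤a] with R_A=-27/50, M_A=-48/25 = (-27/50)·4 - (-48/25) = -6/25 kN·m
Superposition: M = Σ M_i = 24/25 kN·m ≈ 0.960000 kN·m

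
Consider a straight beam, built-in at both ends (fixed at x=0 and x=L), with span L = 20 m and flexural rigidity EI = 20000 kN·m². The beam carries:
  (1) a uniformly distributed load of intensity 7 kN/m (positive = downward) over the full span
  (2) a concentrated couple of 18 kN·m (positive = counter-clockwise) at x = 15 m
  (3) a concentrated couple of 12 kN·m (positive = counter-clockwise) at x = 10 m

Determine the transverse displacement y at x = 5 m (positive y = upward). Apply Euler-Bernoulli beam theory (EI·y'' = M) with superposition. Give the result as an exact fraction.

y(5) = -2187/25600 m

Load 1 — uniform load w=7 kN/m over full span:
  y_1 = -wx²(L-x)²/(24EI) = -7·5²·(20-5)²/(24·20000) = -21/256 m
Load 2 — applied couple M₀=18 kN·m at a=15 m (b=L-a=5):
  y_2 = (R_Ax³/6 - M_Ax²/2)/EI  [x≤a] with R_A=81/80, M_A=45/8 = ((81/80)·5³/6 - (45/8)·5²/2)/20000 = -63/25600 m
Load 3 — applied couple M₀=12 kN·m at a=10 m (b=L-a=10):
  y_3 = (R_Ax³/6 - M_Ax²/2)/EI  [x≤a] with R_A=9/10, M_A=3 = ((9/10)·5³/6 - 3·5²/2)/20000 = -3/3200 m
Superposition: y = Σ y_i = -2187/25600 m ≈ -0.085430 m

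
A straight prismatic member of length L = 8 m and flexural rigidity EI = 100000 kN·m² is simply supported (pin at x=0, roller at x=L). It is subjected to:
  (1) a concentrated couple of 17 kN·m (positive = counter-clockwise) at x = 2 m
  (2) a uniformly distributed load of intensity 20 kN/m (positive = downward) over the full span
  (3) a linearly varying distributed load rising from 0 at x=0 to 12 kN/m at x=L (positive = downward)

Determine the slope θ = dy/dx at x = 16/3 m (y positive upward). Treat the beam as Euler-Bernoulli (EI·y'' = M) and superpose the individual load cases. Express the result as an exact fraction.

Load 1 — applied couple M₀=17 kN·m at a=2 m (b=L-a=6):
  θ_1 = (M₀x²/(2L)-M₀(x-a)+C₁)/EI  [x>a] with C₁=M₀(3b²-L²)/(6L)=187/12 = (17·(16/3)²/(2·8)-17·((16/3)-2)+(187/12))/100000 = -391/3600000 rad
Load 2 — uniform load w=20 kN/m over full span:
  θ_2 = -w(L³-6Lx²+4x³)/(24EI) = -20·(8³-6·8·(16/3)²+4·(16/3)³)/(24·100000) = 104/50625 rad
Load 3 — triangular load w₀=12 kN/m (0→w₀ over full span):
  θ_3 = -w₀(7L⁴-30L²x²+15x⁴)/(360LEI) = -12·(7·8⁴-30·8²·(16/3)²+15·(16/3)⁴)/(360·8·100000) = 728/1265625 rad
Superposition: θ = Σ θ_i = 408389/162000000 rad ≈ 0.002521 rad

θ(16/3) = 408389/162000000 rad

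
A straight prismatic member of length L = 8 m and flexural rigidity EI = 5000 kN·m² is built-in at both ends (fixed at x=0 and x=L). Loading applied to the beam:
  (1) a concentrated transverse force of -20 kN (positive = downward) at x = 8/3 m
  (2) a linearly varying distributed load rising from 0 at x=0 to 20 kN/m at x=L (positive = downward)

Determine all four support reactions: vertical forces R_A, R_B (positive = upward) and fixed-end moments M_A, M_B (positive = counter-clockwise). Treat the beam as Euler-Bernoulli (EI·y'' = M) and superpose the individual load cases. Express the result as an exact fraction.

Load 1 — point force P=-20 kN at a=8/3 m (b=L-a=16/3):
  R_A = Pb²(3a+b)/L³ = (-20)·(16/3)²·(3·(8/3)+(16/3))/8³ = -400/27 kN
  M_A = Pab²/L² = (-20)·(8/3)·(16/3)²/8² = -640/27 kN·m
  R_B = Pa²(a+3b)/L³ = (-20)·(8/3)²·((8/3)+3·(16/3))/8³ = -140/27 kN
  M_B = -Pa²b/L² = -(-20)·(8/3)²·(16/3)/8² = 320/27 kN·m
Load 2 — triangular load w₀=20 kN/m (0→w₀ over full span):
  R_A = 3w₀L/20 = 3·20·8/20 = 24 kN
  M_A = w₀L²/30 = 20·8²/30 = 128/3 kN·m
  R_B = 7w₀L/20 = 7·20·8/20 = 56 kN
  M_B = -w₀L²/20 = -20·8²/20 = -64 kN·m
Superposition: R_A = 248/27 kN, M_A = 512/27 kN·m, R_B = 1372/27 kN, M_B = -1408/27 kN·m

R_A = 248/27 kN, M_A = 512/27 kN·m, R_B = 1372/27 kN, M_B = -1408/27 kN·m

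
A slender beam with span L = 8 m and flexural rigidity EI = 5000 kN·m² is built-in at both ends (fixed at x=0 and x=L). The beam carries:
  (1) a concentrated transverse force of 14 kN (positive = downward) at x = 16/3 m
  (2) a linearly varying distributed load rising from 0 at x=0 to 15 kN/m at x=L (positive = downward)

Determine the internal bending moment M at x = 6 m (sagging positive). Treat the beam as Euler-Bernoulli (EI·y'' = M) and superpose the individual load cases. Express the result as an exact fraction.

Load 1 — point force P=14 kN at a=16/3 m (b=L-a=8/3):
  M_1 = Pa²(a+3b)(L-x)/L³ - Pa²b/L²  [x>a] = 14·(16/3)²·((16/3)+3·(8/3))·(8-6)/8³ - 14·(16/3)²·(8/3)/8² = 112/27 kN·m
Load 2 — triangular load w₀=15 kN/m (0→w₀ over full span):
  M_2 = 3w₀Lx/20 - w₀L²/30 - w₀x³/(6L) = 3·15·8·6/20 - 15·8²/30 - 15·6³/(6·8) = 17/2 kN·m
Superposition: M = Σ M_i = 683/54 kN·m ≈ 12.648148 kN·m

M(6) = 683/54 kN·m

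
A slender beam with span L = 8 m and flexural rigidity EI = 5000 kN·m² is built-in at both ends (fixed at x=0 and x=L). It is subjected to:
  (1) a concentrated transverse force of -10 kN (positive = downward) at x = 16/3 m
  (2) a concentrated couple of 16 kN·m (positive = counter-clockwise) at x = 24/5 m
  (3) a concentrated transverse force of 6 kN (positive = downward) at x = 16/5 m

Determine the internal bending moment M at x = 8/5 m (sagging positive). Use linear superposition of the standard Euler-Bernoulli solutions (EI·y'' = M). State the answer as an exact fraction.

M(8/5) = 3232/5625 kN·m

Load 1 — point force P=-10 kN at a=16/3 m (b=L-a=8/3):
  M_1 = Pb²(3a+b)x/L³ - Pab²/L²  [x≤a] = (-10)·(8/3)²·(3·(16/3)+(8/3))·(8/5)/8³ - (-10)·(16/3)·(8/3)²/8² = 16/9 kN·m
Load 2 — applied couple M₀=16 kN·m at a=24/5 m (b=L-a=16/5):
  M_2 = R_Ax - M_A  [x≤a] with R_A=72/25, M_A=128/25 = (72/25)·(8/5) - (128/25) = -64/125 kN·m
Load 3 — point force P=6 kN at a=16/5 m (b=L-a=24/5):
  M_3 = Pb²(3a+b)x/L³ - Pab²/L²  [x≤a] = 6·(24/5)²·(3·(16/5)+(24/5))·(8/5)/8³ - 6·(16/5)·(24/5)²/8² = -432/625 kN·m
Superposition: M = Σ M_i = 3232/5625 kN·m ≈ 0.574578 kN·m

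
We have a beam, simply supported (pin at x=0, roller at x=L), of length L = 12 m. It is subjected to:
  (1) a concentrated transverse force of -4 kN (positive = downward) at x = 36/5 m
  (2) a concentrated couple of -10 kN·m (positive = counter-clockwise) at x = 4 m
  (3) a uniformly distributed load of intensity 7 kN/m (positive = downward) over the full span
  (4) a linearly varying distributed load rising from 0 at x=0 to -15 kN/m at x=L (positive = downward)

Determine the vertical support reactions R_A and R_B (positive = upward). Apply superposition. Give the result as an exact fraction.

R_A = 287/30 kN, R_B = -587/30 kN

Load 1 — point force P=-4 kN at a=36/5 m (b=L-a=24/5):
  R_A = Pb/L = (-4)·(24/5)/12 = -8/5 kN
  R_B = Pa/L = (-4)·(36/5)/12 = -12/5 kN
Load 2 — applied couple M₀=-10 kN·m at a=4 m (b=L-a=8):
  R_A = M₀/L = (-10)/12 = -5/6 kN
  R_B = -M₀/L = -(-10)/12 = 5/6 kN
Load 3 — uniform load w=7 kN/m over full span:
  R_A = wL/2 = 7·12/2 = 42 kN
  R_B = wL/2 = 7·12/2 = 42 kN
Load 4 — triangular load w₀=-15 kN/m (0→w₀ over full span):
  R_A = w₀L/6 = (-15)·12/6 = -30 kN
  R_B = w₀L/3 = (-15)·12/3 = -60 kN
Superposition: R_A = 287/30 kN, R_B = -587/30 kN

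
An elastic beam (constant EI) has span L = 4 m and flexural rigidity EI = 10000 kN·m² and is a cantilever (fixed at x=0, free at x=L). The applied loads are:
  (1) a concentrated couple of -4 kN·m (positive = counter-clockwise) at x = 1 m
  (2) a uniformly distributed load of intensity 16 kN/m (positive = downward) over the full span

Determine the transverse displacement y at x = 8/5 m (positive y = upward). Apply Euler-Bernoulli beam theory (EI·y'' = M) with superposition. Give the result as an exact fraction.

y(8/5) = -40287/3125000 m

Load 1 — applied couple M₀=-4 kN·m at a=1 m (b=L-a=3):
  y_1 = M₀a(2x-a)/(2EI)  [x>a] = (-4)·1·(2·(8/5)-1)/(2·10000) = -11/25000 m
Load 2 — uniform load w=16 kN/m over full span:
  y_2 = -wx²(x²-4Lx+6L²)/(24EI) = -16·(8/5)²·((8/5)²-4·4·(8/5)+6·4²)/(24·10000) = -4864/390625 m
Superposition: y = Σ y_i = -40287/3125000 m ≈ -0.012892 m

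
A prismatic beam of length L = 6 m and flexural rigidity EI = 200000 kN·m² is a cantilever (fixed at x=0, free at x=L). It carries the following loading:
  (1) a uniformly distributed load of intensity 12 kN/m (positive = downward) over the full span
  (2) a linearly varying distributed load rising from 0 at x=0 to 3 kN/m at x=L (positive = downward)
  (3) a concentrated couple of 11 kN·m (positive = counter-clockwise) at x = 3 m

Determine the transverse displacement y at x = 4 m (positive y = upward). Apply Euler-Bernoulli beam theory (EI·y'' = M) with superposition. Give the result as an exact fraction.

Load 1 — uniform load w=12 kN/m over full span:
  y_1 = -wx²(x²-4Lx+6L²)/(24EI) = -12·4²·(4²-4·6·4+6·6²)/(24·200000) = -17/3125 m
Load 2 — triangular load w₀=3 kN/m (0→w₀ over full span):
  y_2 = (w₀Lx³/12-w₀L²x²/6-w₀x⁵/(120L))/EI = (3·6·4³/12-3·6²·4²/6-3·4⁵/(120·6))/200000 = -46/46875 m
Load 3 — applied couple M₀=11 kN·m at a=3 m (b=L-a=3):
  y_3 = M₀a(2x-a)/(2EI)  [x>a] = 11·3·(2·4-3)/(2·200000) = 33/80000 m
Superposition: y = Σ y_i = -36053/6000000 m ≈ -0.006009 m

y(4) = -36053/6000000 m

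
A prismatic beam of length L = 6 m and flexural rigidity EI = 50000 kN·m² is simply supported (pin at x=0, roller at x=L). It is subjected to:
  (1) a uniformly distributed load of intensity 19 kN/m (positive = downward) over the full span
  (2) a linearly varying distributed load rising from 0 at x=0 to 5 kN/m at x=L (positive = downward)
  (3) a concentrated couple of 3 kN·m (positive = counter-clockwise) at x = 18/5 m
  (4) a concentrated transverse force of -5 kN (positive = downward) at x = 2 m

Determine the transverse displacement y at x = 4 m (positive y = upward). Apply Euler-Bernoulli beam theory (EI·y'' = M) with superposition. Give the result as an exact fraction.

Load 1 — uniform load w=19 kN/m over full span:
  y_1 = -wx(L³-2Lx²+x³)/(24EI) = -19·4·(6³-2·6·4²+4³)/(24·50000) = -209/37500 m
Load 2 — triangular load w₀=5 kN/m (0→w₀ over full span):
  y_2 = -w₀x(7L⁴-10L²x²+3x⁴)/(360LEI) = -5·4·(7·6⁴-10·6²·4²+3·4⁴)/(360·6·50000) = -17/22500 m
Load 3 — applied couple M₀=3 kN·m at a=18/5 m (b=L-a=12/5):
  y_3 = (M₀x³/(6L)-M₀(x-a)²/2+C₁x)/EI  [x>a] with C₁=M₀(3b²-L²)/(6L)=-39/25 = (3·4³/(6·6)-3·(4-(18/5))²/2+(-39/25)·4)/50000 = -43/1875000 m
Load 4 — point force P=-5 kN at a=2 m (b=L-a=4):
  y_4 = -Pa(L-x)(2Lx-a²-x²)/(6LEI)  [x>a] = -(-5)·2·(6-4)·(2·6·4-2²-4²)/(6·6·50000) = 7/22500 m
Superposition: y = Σ y_i = -33979/5625000 m ≈ -0.006041 m

y(4) = -33979/5625000 m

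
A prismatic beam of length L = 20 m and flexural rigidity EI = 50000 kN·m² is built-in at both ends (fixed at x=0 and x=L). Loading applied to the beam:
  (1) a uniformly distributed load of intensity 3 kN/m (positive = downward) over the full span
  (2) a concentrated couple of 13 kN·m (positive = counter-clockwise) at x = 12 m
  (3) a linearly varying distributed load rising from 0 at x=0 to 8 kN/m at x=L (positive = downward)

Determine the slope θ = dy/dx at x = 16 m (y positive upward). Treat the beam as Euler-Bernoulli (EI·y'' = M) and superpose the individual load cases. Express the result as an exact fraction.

Load 1 — uniform load w=3 kN/m over full span:
  θ_1 = -wx(L-x)(L-2x)/(12EI) = -3·16·(20-16)·(20-2·16)/(12·50000) = 12/3125 rad
Load 2 — applied couple M₀=13 kN·m at a=12 m (b=L-a=8):
  θ_2 = (R_Ax²/2 - M_Ax - M₀(x-a))/EI  [x>a] with R_A=117/125, M_A=104/25 = ((117/125)·16²/2 - (104/25)·16 - 13·(16-12))/50000 = 39/1562500 rad
Load 3 — triangular load w₀=8 kN/m (0→w₀ over full span):
  θ_3 = -w₀(2x(L-x)(L-2x)(x+2L)+x²(L-x)²)/(120LEI) = -8·(2·16·(20-16)·(20-2·16)·(16+2·20)+16²·(20-16)²)/(120·20·50000) = 256/46875 rad
Superposition: θ = Σ θ_i = 43717/4687500 rad ≈ 0.009326 rad

θ(16) = 43717/4687500 rad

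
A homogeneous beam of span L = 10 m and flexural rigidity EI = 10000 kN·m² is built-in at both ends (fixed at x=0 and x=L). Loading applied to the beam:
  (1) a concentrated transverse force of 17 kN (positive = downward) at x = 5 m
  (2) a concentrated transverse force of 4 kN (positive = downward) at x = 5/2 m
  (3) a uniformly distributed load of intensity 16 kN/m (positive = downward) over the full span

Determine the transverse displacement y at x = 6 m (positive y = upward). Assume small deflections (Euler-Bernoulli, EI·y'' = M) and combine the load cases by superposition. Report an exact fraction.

Load 1 — point force P=17 kN at a=5 m (b=L-a=5):
  y_1 = -Pa²(L-x)²(3bL-(3b+a)(L-x))/(6L³EI)  [x>a] = -17·5²·(10-6)²·(3·5·10-(3·5+5)·(10-6))/(6·10³·10000) = -119/15000 m
Load 2 — point force P=4 kN at a=5/2 m (b=L-a=15/2):
  y_2 = -Pa²(L-x)²(3bL-(3b+a)(L-x))/(6L³EI)  [x>a] = -4·(5/2)²·(10-6)²·(3·(15/2)·10-(3·(15/2)+(5/2))·(10-6))/(6·10³·10000) = -1/1200 m
Load 3 — uniform load w=16 kN/m over full span:
  y_3 = -wx²(L-x)²/(24EI) = -16·6²·(10-6)²/(24·10000) = -24/625 m
Superposition: y = Σ y_i = -283/6000 m ≈ -0.047167 m

y(6) = -283/6000 m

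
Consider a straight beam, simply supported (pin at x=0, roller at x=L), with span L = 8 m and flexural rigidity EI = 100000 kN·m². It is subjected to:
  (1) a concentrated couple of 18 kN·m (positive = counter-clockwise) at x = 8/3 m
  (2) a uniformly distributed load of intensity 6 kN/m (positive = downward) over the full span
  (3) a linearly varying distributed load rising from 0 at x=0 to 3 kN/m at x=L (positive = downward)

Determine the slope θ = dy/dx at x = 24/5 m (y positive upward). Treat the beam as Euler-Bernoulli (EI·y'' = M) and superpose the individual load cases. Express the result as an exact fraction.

Load 1 — applied couple M₀=18 kN·m at a=8/3 m (b=L-a=16/3):
  θ_1 = (M₀x²/(2L)-M₀(x-a)+C₁)/EI  [x>a] with C₁=M₀(3b²-L²)/(6L)=8 = (18·(24/5)²/(2·8)-18·((24/5)-(8/3))+8)/100000 = -7/156250 rad
Load 2 — uniform load w=6 kN/m over full span:
  θ_2 = -w(L³-6Lx²+4x³)/(24EI) = -6·(8³-6·8·(24/5)²+4·(24/5)³)/(24·100000) = 148/390625 rad
Load 3 — triangular load w₀=3 kN/m (0→w₀ over full span):
  θ_3 = -w₀(7L⁴-30L²x²+15x⁴)/(360LEI) = -3·(7·8⁴-30·8²·(24/5)²+15·(24/5)⁴)/(360·8·100000) = 464/5859375 rad
Superposition: θ = Σ θ_i = 4843/11718750 rad ≈ 0.000413 rad

θ(24/5) = 4843/11718750 rad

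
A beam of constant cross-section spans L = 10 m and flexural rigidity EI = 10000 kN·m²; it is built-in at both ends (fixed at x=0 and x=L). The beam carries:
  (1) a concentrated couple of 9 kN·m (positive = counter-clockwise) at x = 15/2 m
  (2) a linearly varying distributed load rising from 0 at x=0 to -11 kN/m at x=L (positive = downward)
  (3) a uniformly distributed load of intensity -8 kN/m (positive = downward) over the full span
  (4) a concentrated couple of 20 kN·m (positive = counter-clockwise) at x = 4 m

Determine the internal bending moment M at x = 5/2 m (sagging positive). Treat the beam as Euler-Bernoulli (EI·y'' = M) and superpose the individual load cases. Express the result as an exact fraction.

M(5/2) = -83/15 kN·m

Load 1 — applied couple M₀=9 kN·m at a=15/2 m (b=L-a=5/2):
  M_1 = R_Ax - M_A  [x≤a] with R_A=81/80, M_A=45/16 = (81/80)·(5/2) - (45/16) = -9/32 kN·m
Load 2 — triangular load w₀=-11 kN/m (0→w₀ over full span):
  M_2 = 3w₀Lx/20 - w₀L²/30 - w₀x³/(6L) = 3·(-11)·10·(5/2)/20 - (-11)·10²/30 - (-11)·(5/2)³/(6·10) = -55/32 kN·m
Load 3 — uniform load w=-8 kN/m over full span:
  M_3 = wLx/2 - wL²/12 - wx²/2 = (-8)·10·(5/2)/2 - (-8)·10²/12 - (-8)·(5/2)²/2 = -25/3 kN·m
Load 4 — applied couple M₀=20 kN·m at a=4 m (b=L-a=6):
  M_4 = R_Ax - M_A  [x≤a] with R_A=72/25, M_A=12/5 = (72/25)·(5/2) - (12/5) = 24/5 kN·m
Superposition: M = Σ M_i = -83/15 kN·m ≈ -5.533333 kN·m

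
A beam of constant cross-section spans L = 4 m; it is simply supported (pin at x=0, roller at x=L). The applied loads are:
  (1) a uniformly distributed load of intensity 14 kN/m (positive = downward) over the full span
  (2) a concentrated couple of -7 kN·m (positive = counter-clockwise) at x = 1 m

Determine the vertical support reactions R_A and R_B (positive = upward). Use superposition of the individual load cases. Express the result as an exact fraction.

R_A = 105/4 kN, R_B = 119/4 kN

Load 1 — uniform load w=14 kN/m over full span:
  R_A = wL/2 = 14·4/2 = 28 kN
  R_B = wL/2 = 14·4/2 = 28 kN
Load 2 — applied couple M₀=-7 kN·m at a=1 m (b=L-a=3):
  R_A = M₀/L = (-7)/4 = -7/4 kN
  R_B = -M₀/L = -(-7)/4 = 7/4 kN
Superposition: R_A = 105/4 kN, R_B = 119/4 kN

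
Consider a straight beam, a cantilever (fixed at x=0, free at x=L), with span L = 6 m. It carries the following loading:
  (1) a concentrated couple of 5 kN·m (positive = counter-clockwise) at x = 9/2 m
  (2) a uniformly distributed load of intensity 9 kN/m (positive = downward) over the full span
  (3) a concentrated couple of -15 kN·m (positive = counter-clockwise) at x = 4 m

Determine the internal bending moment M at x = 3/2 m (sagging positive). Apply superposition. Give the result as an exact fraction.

M(3/2) = -809/8 kN·m

Load 1 — applied couple M₀=5 kN·m at a=9/2 m (b=L-a=3/2):
  M_1 = M₀  [x≤a] = 5 = 5 kN·m
Load 2 — uniform load w=9 kN/m over full span:
  M_2 = -w(L-x)²/2 = -9·(6-(3/2))²/2 = -729/8 kN·m
Load 3 — applied couple M₀=-15 kN·m at a=4 m (b=L-a=2):
  M_3 = M₀  [x≤a] = (-15) = -15 kN·m
Superposition: M = Σ M_i = -809/8 kN·m ≈ -101.125000 kN·m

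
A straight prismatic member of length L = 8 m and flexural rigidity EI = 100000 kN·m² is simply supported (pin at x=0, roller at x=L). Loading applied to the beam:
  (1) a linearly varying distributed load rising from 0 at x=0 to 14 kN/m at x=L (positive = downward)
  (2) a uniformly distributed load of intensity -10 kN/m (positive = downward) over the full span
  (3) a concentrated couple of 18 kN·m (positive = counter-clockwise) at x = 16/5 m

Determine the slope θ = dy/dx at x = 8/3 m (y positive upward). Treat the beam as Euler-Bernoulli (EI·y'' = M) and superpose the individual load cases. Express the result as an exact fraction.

θ(8/3) = 27293/75937500 rad

Load 1 — triangular load w₀=14 kN/m (0→w₀ over full span):
  θ_1 = -w₀(7L⁴-30L²x²+15x⁴)/(360LEI) = -14·(7·8⁴-30·8²·(8/3)²+15·(8/3)⁴)/(360·8·100000) = -2912/3796875 rad
Load 2 — uniform load w=-10 kN/m over full span:
  θ_2 = -w(L³-6Lx²+4x³)/(24EI) = -(-10)·(8³-6·8·(8/3)²+4·(8/3)³)/(24·100000) = 52/50625 rad
Load 3 — applied couple M₀=18 kN·m at a=16/5 m (b=L-a=24/5):
  θ_3 = (M₀x²/(2L)+C₁)/EI  [x≤a] with C₁=M₀(3b²-L²)/(6L)=48/25 = (18·(8/3)²/(2·8)+(48/25))/100000 = 31/312500 rad
Superposition: θ = Σ θ_i = 27293/75937500 rad ≈ 0.000359 rad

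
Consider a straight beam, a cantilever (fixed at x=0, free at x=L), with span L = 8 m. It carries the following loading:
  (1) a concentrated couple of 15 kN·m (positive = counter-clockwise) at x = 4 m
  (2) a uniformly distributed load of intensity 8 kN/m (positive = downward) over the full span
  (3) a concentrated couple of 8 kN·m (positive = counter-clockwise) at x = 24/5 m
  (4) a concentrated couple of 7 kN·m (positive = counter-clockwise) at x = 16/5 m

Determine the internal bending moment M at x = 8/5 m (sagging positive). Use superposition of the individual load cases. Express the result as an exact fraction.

Load 1 — applied couple M₀=15 kN·m at a=4 m (b=L-a=4):
  M_1 = M₀  [x≤a] = 15 = 15 kN·m
Load 2 — uniform load w=8 kN/m over full span:
  M_2 = -w(L-x)²/2 = -8·(8-(8/5))²/2 = -4096/25 kN·m
Load 3 — applied couple M₀=8 kN·m at a=24/5 m (b=L-a=16/5):
  M_3 = M₀  [x≤a] = 8 = 8 kN·m
Load 4 — applied couple M₀=7 kN·m at a=16/5 m (b=L-a=24/5):
  M_4 = M₀  [x≤a] = 7 = 7 kN·m
Superposition: M = Σ M_i = -3346/25 kN·m ≈ -133.840000 kN·m

M(8/5) = -3346/25 kN·m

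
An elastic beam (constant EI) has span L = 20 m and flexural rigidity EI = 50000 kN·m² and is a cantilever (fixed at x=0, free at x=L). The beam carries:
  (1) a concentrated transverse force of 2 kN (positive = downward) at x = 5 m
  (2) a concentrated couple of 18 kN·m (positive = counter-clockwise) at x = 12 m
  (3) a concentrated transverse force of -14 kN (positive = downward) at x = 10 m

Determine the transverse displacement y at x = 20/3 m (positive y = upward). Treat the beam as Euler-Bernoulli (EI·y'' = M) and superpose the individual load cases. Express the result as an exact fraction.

Load 1 — point force P=2 kN at a=5 m (b=L-a=15):
  y_1 = -Pa²(3x-a)/(6EI)  [x>a] = -2·5²·(3·(20/3)-5)/(6·50000) = -1/400 m
Load 2 — applied couple M₀=18 kN·m at a=12 m (b=L-a=8):
  y_2 = M₀x²/(2EI)  [x≤a] = 18·(20/3)²/(2·50000) = 1/125 m
Load 3 — point force P=-14 kN at a=10 m (b=L-a=10):
  y_3 = -Px²(3a-x)/(6EI)  [x≤a] = -(-14)·(20/3)²·(3·10-(20/3))/(6·50000) = 98/2025 m
Superposition: y = Σ y_i = 8731/162000 m ≈ 0.053895 m

y(20/3) = 8731/162000 m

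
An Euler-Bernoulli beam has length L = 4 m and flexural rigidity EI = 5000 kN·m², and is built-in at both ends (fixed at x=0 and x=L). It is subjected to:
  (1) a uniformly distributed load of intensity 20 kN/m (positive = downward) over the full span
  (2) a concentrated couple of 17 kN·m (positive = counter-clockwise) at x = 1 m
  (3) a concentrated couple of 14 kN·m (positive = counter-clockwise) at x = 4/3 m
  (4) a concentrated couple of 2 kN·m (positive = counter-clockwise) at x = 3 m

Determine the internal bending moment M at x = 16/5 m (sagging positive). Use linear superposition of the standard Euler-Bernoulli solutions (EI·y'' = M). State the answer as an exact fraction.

M(16/5) = 127/240 kN·m

Load 1 — uniform load w=20 kN/m over full span:
  M_1 = wLx/2 - wL²/12 - wx²/2 = 20·4·(16/5)/2 - 20·4²/12 - 20·(16/5)²/2 = -16/15 kN·m
Load 2 — applied couple M₀=17 kN·m at a=1 m (b=L-a=3):
  M_2 = R_Ax - M_A - M₀  [x>a] with R_A=153/32, M_A=-51/16 = (153/32)·(16/5) - (-51/16) - 17 = 119/80 kN·m
Load 3 — applied couple M₀=14 kN·m at a=4/3 m (b=L-a=8/3):
  M_3 = R_Ax - M_A - M₀  [x>a] with R_A=14/3, M_A=0 = (14/3)·(16/5) - 0 - 14 = 14/15 kN·m
Load 4 — applied couple M₀=2 kN·m at a=3 m (b=L-a=1):
  M_4 = R_Ax - M_A - M₀  [x>a] with R_A=9/16, M_A=5/8 = (9/16)·(16/5) - (5/8) - 2 = -33/40 kN·m
Superposition: M = Σ M_i = 127/240 kN·m ≈ 0.529167 kN·m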